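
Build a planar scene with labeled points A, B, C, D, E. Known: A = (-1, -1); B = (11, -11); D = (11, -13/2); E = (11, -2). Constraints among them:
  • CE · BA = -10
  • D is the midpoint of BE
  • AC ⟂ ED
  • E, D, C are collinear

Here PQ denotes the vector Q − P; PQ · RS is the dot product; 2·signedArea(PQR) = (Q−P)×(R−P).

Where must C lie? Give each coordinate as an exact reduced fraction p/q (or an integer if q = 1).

C = (11, -1)

1. C_x = 11  [E, D, C are collinear ∩ AC ⟂ ED]
2. C_y = -1  [E, D, C are collinear ∩ AC ⟂ ED]
   → C = (11, -1)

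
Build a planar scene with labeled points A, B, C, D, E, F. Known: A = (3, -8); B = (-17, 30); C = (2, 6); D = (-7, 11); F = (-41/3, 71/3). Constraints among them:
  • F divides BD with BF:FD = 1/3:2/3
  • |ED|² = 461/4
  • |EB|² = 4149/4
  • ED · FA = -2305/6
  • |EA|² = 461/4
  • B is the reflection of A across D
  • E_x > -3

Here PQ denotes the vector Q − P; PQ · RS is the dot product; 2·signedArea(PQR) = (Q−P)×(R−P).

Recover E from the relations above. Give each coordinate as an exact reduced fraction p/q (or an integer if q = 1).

1. E_x = -2  [line -50/3·x + 95/3·y + -485/6 = 0 ∩ |EB|² = 4149/4]
2. E_y = 3/2  [line -50/3·x + 95/3·y + -485/6 = 0 ∩ |EB|² = 4149/4]
   → E = (-2, 3/2)

E = (-2, 3/2)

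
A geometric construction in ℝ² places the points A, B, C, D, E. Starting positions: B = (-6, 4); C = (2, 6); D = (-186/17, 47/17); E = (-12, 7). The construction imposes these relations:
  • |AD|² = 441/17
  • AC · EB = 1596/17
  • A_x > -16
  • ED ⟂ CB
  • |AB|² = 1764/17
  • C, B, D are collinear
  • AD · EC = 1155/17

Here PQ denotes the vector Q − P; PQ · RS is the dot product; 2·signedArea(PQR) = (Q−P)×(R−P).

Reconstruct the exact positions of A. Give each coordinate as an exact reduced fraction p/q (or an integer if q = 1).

1. A_x = -270/17  [AD · EC = 1155/17 ∩ AC · EB = 1596/17]
2. A_y = 26/17  [AD · EC = 1155/17 ∩ AC · EB = 1596/17]
   → A = (-270/17, 26/17)

A = (-270/17, 26/17)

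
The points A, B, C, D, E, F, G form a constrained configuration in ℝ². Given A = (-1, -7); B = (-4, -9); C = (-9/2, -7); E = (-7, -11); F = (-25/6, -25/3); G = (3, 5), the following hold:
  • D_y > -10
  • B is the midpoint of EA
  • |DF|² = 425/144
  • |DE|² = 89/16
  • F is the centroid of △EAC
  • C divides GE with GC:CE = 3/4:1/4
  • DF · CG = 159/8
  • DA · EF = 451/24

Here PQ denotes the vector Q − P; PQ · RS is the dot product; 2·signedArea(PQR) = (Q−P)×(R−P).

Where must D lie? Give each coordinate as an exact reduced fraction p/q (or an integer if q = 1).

D = (-23/4, -9)

1. D_x = -23/4  [DA · EF = 451/24 ∩ DF · CG = 159/8]
2. D_y = -9  [DA · EF = 451/24 ∩ DF · CG = 159/8]
   → D = (-23/4, -9)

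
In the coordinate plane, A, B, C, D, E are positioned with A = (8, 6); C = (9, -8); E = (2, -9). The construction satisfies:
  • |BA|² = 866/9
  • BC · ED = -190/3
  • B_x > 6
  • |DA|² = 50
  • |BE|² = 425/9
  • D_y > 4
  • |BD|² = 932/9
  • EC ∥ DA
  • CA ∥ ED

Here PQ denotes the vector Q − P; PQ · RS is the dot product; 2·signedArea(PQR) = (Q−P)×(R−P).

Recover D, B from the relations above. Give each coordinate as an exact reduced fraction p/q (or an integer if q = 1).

1. D_x = 1  [EC ∥ DA ∩ CA ∥ ED]
2. D_y = 5  [EC ∥ DA ∩ CA ∥ ED]
   → D = (1, 5)
3. B_x = 19/3  [line 1·x + -14·y + -173/3 = 0 ∩ |BE|² = 425/9]
4. B_y = -11/3  [line 1·x + -14·y + -173/3 = 0 ∩ |BE|² = 425/9]
   → B = (19/3, -11/3)

B = (19/3, -11/3)
D = (1, 5)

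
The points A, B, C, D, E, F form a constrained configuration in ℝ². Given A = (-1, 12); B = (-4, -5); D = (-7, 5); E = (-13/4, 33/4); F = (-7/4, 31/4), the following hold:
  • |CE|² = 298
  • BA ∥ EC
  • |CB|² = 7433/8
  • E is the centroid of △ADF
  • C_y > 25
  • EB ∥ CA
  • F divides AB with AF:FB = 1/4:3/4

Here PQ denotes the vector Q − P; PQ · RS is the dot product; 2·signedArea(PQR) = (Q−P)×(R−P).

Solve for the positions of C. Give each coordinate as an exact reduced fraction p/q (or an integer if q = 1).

C = (-1/4, 101/4)

1. C_x = -1/4  [EB ∥ CA ∩ BA ∥ EC]
2. C_y = 101/4  [EB ∥ CA ∩ BA ∥ EC]
   → C = (-1/4, 101/4)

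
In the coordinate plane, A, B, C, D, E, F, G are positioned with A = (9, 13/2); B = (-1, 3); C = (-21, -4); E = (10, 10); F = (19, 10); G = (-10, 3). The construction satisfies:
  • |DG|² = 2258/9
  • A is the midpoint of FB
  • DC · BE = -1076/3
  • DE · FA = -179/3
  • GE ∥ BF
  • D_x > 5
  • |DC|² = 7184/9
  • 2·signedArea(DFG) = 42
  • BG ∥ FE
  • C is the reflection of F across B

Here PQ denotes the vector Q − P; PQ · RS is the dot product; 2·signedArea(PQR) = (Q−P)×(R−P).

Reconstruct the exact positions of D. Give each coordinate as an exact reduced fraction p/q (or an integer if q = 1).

1. D_x = 17/3  [DC · BE = -1076/3 ∩ 2·signedArea(DFG) = 42]
2. D_y = 16/3  [DC · BE = -1076/3 ∩ 2·signedArea(DFG) = 42]
   → D = (17/3, 16/3)

D = (17/3, 16/3)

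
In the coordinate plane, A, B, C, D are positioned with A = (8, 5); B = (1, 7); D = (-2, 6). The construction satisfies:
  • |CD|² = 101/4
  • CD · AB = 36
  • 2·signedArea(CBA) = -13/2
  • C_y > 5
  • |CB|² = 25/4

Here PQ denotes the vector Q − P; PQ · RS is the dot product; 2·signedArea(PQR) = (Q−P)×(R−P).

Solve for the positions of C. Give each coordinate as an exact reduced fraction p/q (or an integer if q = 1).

1. C_x = 3  [2·signedArea(CBA) = -13/2 ∩ CD · AB = 36]
2. C_y = 11/2  [2·signedArea(CBA) = -13/2 ∩ CD · AB = 36]
   → C = (3, 11/2)

C = (3, 11/2)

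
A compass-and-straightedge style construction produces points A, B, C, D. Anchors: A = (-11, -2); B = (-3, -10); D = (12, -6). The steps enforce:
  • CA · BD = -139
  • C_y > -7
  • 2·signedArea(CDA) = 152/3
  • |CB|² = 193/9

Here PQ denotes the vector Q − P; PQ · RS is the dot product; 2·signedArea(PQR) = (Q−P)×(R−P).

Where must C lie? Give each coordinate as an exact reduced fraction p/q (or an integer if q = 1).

1. C_x = -2/3  [CA · BD = -139 ∩ 2·signedArea(CDA) = 152/3]
2. C_y = -6  [CA · BD = -139 ∩ 2·signedArea(CDA) = 152/3]
   → C = (-2/3, -6)

C = (-2/3, -6)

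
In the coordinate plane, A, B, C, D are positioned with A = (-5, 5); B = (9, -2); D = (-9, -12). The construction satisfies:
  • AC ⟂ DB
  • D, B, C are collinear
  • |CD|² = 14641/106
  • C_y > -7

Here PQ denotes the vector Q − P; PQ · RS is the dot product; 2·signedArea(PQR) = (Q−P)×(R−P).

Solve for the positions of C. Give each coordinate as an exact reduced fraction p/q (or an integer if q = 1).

1. C_x = 135/106  [D, B, C are collinear ∩ AC ⟂ DB]
2. C_y = -667/106  [D, B, C are collinear ∩ AC ⟂ DB]
   → C = (135/106, -667/106)

C = (135/106, -667/106)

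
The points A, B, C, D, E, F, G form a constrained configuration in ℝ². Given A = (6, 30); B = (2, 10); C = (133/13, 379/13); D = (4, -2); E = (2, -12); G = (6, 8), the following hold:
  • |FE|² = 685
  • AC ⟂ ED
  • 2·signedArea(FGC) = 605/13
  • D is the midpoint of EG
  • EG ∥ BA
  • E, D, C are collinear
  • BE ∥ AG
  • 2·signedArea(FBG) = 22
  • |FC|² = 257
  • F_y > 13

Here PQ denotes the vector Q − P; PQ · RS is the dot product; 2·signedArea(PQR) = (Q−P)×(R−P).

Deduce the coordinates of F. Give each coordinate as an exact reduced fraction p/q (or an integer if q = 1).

1. F_x = 5  [2·signedArea(FGC) = 605/13 ∩ 2·signedArea(FBG) = 22]
2. F_y = 14  [2·signedArea(FGC) = 605/13 ∩ 2·signedArea(FBG) = 22]
   → F = (5, 14)

F = (5, 14)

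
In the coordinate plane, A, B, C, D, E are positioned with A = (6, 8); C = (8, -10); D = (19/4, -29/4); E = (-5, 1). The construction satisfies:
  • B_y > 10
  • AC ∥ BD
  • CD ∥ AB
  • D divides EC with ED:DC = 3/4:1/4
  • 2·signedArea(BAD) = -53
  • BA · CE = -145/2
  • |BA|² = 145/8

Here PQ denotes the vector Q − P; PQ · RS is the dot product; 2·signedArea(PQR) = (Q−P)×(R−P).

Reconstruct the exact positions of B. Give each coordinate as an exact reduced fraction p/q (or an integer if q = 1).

1. B_x = 11/4  [AC ∥ BD ∩ CD ∥ AB]
2. B_y = 43/4  [AC ∥ BD ∩ CD ∥ AB]
   → B = (11/4, 43/4)

B = (11/4, 43/4)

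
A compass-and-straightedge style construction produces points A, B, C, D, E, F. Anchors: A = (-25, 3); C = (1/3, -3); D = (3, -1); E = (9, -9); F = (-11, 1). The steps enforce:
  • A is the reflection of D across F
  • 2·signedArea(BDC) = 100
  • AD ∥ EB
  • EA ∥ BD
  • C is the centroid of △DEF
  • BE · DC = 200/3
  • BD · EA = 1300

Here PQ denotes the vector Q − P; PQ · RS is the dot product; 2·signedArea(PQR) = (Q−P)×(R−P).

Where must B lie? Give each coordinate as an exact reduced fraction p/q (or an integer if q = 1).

1. B_x = 37  [EA ∥ BD ∩ AD ∥ EB]
2. B_y = -13  [EA ∥ BD ∩ AD ∥ EB]
   → B = (37, -13)

B = (37, -13)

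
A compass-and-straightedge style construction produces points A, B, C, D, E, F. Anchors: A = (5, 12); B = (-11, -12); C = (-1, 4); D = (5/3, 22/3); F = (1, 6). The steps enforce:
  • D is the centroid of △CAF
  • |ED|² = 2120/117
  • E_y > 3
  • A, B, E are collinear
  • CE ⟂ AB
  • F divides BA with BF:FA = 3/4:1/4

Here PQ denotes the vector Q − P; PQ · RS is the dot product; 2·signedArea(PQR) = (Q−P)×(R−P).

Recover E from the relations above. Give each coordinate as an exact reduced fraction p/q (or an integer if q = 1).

E = (-7/13, 48/13)

1. E_x = -7/13  [A, B, E are collinear ∩ CE ⟂ AB]
2. E_y = 48/13  [A, B, E are collinear ∩ CE ⟂ AB]
   → E = (-7/13, 48/13)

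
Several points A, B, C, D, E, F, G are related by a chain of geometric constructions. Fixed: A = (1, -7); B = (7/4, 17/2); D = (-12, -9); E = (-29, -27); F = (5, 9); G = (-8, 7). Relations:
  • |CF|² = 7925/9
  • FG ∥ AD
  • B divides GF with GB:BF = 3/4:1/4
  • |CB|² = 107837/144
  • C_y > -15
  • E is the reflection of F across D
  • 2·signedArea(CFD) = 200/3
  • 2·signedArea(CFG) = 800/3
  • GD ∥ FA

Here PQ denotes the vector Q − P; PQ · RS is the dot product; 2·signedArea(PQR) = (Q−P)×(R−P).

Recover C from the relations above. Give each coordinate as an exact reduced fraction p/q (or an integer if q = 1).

1. C_x = -40/3  [2·signedArea(CFD) = 200/3 ∩ 2·signedArea(CFG) = 800/3]
2. C_y = -43/3  [2·signedArea(CFD) = 200/3 ∩ 2·signedArea(CFG) = 800/3]
   → C = (-40/3, -43/3)

C = (-40/3, -43/3)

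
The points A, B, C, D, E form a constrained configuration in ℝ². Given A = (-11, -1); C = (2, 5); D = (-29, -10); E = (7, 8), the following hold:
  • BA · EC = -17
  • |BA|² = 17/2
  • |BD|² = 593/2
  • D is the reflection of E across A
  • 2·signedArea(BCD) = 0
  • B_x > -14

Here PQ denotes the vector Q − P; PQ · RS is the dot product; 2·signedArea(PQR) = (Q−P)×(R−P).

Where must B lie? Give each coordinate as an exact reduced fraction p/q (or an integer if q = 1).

B = (-27/2, -5/2)

1. B_x = -27/2  [2·signedArea(BCD) = 0 ∩ BA · EC = -17]
2. B_y = -5/2  [2·signedArea(BCD) = 0 ∩ BA · EC = -17]
   → B = (-27/2, -5/2)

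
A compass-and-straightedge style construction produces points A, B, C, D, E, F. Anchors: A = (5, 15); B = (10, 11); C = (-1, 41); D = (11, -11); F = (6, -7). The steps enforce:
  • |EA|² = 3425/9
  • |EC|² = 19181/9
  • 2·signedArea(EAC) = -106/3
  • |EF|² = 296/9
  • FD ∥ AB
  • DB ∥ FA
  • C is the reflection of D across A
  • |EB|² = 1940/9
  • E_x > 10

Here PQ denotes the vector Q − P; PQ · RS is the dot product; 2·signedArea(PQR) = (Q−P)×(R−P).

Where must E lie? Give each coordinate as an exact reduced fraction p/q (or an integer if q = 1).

E = (32/3, -11/3)

1. E_x = 32/3  [line -26·x + -6·y + 766/3 = 0 ∩ |EB|² = 1940/9]
2. E_y = -11/3  [line -26·x + -6·y + 766/3 = 0 ∩ |EB|² = 1940/9]
   → E = (32/3, -11/3)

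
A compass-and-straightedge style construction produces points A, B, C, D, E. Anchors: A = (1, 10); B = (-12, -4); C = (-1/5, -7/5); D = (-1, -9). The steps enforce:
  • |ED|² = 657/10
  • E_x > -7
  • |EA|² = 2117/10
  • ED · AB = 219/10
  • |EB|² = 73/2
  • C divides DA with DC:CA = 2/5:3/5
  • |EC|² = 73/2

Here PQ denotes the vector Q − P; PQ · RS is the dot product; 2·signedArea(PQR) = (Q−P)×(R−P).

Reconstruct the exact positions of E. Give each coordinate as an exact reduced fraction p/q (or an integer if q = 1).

1. E_x = -61/10  [line 13·x + 14·y + 1171/10 = 0 ∩ |EA|² = 2117/10]
2. E_y = -27/10  [line 13·x + 14·y + 1171/10 = 0 ∩ |EA|² = 2117/10]
   → E = (-61/10, -27/10)

E = (-61/10, -27/10)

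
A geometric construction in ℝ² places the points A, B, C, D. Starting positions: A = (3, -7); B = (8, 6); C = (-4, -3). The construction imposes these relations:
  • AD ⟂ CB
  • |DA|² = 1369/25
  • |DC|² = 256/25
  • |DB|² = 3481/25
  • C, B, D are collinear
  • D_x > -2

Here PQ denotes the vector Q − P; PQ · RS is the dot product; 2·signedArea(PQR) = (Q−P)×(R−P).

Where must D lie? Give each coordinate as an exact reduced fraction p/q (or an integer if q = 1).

D = (-36/25, -27/25)

1. D_x = -36/25  [C, B, D are collinear ∩ AD ⟂ CB]
2. D_y = -27/25  [C, B, D are collinear ∩ AD ⟂ CB]
   → D = (-36/25, -27/25)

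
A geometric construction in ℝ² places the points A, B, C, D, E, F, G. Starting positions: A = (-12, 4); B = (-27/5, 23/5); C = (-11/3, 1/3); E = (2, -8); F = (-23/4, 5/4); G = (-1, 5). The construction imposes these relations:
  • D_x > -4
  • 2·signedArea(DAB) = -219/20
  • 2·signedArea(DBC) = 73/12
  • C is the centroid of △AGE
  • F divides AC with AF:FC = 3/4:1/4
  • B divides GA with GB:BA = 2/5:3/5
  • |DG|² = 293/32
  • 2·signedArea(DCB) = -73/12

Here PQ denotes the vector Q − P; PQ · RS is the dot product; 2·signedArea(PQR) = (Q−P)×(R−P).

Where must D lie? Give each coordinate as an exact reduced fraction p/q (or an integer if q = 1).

1. D_x = -27/8  [2·signedArea(DAB) = -219/20 ∩ 2·signedArea(DCB) = -73/12]
2. D_y = 25/8  [2·signedArea(DAB) = -219/20 ∩ 2·signedArea(DCB) = -73/12]
   → D = (-27/8, 25/8)

D = (-27/8, 25/8)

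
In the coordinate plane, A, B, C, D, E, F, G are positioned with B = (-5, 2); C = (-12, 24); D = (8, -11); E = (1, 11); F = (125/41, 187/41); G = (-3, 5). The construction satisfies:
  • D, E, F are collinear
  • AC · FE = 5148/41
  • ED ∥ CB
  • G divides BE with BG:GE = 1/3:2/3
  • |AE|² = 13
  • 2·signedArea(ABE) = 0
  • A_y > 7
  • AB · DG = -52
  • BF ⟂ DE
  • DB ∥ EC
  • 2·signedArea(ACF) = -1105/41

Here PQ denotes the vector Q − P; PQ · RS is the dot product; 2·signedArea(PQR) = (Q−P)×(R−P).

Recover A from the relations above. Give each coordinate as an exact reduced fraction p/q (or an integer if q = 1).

A = (-1, 8)

1. A_x = -1  [2·signedArea(ABE) = 0 ∩ AB · DG = -52]
2. A_y = 8  [2·signedArea(ABE) = 0 ∩ AB · DG = -52]
   → A = (-1, 8)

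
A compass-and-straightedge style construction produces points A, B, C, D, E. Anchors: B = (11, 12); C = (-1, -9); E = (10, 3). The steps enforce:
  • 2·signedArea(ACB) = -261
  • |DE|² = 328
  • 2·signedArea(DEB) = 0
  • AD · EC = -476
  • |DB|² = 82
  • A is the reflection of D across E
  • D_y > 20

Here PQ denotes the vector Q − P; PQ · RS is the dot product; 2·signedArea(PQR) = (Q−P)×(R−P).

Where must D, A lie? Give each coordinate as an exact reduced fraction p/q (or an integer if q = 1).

A = (8, -15)
D = (12, 21)

1. D_x = 12  [line -9·x + 1·y + 87 = 0 ∩ |DE|² = 328]
2. D_y = 21  [line -9·x + 1·y + 87 = 0 ∩ |DE|² = 328]
   → D = (12, 21)
3. A_x = 8  [A is the reflection of D across E]
4. A_y = -15  [A is the reflection of D across E]
   → A = (8, -15)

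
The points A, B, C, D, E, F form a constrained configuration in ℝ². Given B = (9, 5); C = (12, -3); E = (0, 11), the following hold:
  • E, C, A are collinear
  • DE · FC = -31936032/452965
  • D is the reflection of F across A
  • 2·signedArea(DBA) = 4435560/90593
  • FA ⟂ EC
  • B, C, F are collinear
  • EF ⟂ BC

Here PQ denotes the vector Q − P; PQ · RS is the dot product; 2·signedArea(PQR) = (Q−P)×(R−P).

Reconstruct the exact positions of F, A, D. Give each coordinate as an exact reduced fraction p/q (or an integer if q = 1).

A = (8748/6205, 58049/6205)
D = (-19224/6205, 34073/6205)
F = (432/73, 965/73)

1. F_x = 432/73  [B, C, F are collinear ∩ EF ⟂ BC]
2. F_y = 965/73  [B, C, F are collinear ∩ EF ⟂ BC]
   → F = (432/73, 965/73)
3. A_x = 8748/6205  [E, C, A are collinear ∩ FA ⟂ EC]
4. A_y = 58049/6205  [E, C, A are collinear ∩ FA ⟂ EC]
   → A = (8748/6205, 58049/6205)
5. D_x = -19224/6205  [D is the reflection of F across A]
6. D_y = 34073/6205  [D is the reflection of F across A]
   → D = (-19224/6205, 34073/6205)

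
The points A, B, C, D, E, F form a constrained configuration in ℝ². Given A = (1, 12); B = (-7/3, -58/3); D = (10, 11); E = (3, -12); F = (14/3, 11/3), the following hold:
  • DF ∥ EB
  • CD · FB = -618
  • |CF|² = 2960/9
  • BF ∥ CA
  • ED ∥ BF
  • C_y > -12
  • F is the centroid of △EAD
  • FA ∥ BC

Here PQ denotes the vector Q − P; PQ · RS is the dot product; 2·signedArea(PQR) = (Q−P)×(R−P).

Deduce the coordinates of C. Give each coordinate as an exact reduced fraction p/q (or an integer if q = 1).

C = (-6, -11)

1. C_x = -6  [BF ∥ CA ∩ FA ∥ BC]
2. C_y = -11  [BF ∥ CA ∩ FA ∥ BC]
   → C = (-6, -11)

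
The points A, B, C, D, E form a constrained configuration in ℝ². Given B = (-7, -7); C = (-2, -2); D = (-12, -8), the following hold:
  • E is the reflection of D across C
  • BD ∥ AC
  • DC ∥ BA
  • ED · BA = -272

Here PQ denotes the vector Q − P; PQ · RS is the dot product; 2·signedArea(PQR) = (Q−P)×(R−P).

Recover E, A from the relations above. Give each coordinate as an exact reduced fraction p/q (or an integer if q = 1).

1. E_x = 8  [E is the reflection of D across C]
2. E_y = 4  [E is the reflection of D across C]
   → E = (8, 4)
3. A_x = 3  [BD ∥ AC ∩ DC ∥ BA]
4. A_y = -1  [BD ∥ AC ∩ DC ∥ BA]
   → A = (3, -1)

A = (3, -1)
E = (8, 4)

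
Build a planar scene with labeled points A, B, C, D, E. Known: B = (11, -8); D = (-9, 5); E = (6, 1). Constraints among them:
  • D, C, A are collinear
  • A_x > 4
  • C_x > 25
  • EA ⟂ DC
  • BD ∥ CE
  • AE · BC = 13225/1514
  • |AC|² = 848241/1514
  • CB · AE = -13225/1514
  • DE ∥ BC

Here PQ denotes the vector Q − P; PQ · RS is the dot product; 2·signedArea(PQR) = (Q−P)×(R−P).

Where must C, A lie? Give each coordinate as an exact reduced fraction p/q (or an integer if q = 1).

A = (7129/1514, -2511/1514)
C = (26, -12)

1. C_x = 26  [BD ∥ CE ∩ DE ∥ BC]
2. C_y = -12  [BD ∥ CE ∩ DE ∥ BC]
   → C = (26, -12)
3. A_x = 7129/1514  [D, C, A are collinear ∩ EA ⟂ DC]
4. A_y = -2511/1514  [D, C, A are collinear ∩ EA ⟂ DC]
   → A = (7129/1514, -2511/1514)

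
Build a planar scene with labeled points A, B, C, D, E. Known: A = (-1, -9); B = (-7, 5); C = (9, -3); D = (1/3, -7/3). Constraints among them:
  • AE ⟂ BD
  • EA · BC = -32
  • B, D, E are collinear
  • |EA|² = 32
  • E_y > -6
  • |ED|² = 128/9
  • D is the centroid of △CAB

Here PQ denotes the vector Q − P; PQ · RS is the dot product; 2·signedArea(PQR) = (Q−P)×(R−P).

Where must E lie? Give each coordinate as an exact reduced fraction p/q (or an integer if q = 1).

1. E_x = 3  [B, D, E are collinear ∩ AE ⟂ BD]
2. E_y = -5  [B, D, E are collinear ∩ AE ⟂ BD]
   → E = (3, -5)

E = (3, -5)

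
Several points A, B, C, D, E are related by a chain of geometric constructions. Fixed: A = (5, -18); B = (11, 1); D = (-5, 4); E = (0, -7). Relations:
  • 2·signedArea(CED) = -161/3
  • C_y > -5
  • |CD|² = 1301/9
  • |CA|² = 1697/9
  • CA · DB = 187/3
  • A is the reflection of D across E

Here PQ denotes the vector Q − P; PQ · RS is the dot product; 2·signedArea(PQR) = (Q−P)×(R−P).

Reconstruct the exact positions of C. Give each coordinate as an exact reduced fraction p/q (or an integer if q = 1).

1. C_x = 11/3  [CA · DB = 187/3 ∩ 2·signedArea(CED) = -161/3]
2. C_y = -13/3  [CA · DB = 187/3 ∩ 2·signedArea(CED) = -161/3]
   → C = (11/3, -13/3)

C = (11/3, -13/3)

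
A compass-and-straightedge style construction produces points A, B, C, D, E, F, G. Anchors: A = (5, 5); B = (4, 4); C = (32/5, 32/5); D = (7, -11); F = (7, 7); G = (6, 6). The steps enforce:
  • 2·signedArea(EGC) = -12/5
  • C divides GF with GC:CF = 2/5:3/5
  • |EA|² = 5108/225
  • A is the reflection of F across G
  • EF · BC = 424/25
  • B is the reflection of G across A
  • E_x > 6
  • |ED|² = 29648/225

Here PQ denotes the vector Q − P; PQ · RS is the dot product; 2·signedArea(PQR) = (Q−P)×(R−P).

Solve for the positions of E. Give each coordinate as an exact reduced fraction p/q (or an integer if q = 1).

E = (97/15, 7/15)

1. E_x = 97/15  [EF · BC = 424/25 ∩ 2·signedArea(EGC) = -12/5]
2. E_y = 7/15  [EF · BC = 424/25 ∩ 2·signedArea(EGC) = -12/5]
   → E = (97/15, 7/15)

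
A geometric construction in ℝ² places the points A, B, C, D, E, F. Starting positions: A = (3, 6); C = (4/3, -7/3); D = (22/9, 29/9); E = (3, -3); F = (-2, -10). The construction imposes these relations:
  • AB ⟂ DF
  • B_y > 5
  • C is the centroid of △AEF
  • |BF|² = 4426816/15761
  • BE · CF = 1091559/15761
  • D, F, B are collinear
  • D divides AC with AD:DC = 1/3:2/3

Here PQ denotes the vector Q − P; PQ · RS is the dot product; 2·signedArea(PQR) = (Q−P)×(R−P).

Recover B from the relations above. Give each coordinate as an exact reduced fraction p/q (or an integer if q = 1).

1. B_x = 52638/15761  [D, F, B are collinear ∩ AB ⟂ DF]
2. B_y = 92766/15761  [D, F, B are collinear ∩ AB ⟂ DF]
   → B = (52638/15761, 92766/15761)

B = (52638/15761, 92766/15761)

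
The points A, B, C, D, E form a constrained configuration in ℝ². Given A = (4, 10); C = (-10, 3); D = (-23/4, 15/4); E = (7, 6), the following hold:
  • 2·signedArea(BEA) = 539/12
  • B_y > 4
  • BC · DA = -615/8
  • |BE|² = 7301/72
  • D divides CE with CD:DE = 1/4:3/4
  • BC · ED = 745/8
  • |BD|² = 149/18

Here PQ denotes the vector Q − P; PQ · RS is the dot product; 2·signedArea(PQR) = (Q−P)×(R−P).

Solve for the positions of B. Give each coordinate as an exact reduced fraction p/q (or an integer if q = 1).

1. B_x = -35/12  [BC · DA = -615/8 ∩ 2·signedArea(BEA) = 539/12]
2. B_y = 17/4  [BC · DA = -615/8 ∩ 2·signedArea(BEA) = 539/12]
   → B = (-35/12, 17/4)

B = (-35/12, 17/4)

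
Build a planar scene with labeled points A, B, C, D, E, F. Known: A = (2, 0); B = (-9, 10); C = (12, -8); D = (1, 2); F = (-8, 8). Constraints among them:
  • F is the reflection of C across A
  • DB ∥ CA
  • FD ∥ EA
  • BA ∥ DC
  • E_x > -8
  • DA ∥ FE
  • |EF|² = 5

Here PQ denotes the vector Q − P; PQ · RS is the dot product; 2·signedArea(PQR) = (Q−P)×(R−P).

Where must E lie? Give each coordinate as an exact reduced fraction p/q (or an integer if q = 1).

1. E_x = -7  [FD ∥ EA ∩ DA ∥ FE]
2. E_y = 6  [FD ∥ EA ∩ DA ∥ FE]
   → E = (-7, 6)

E = (-7, 6)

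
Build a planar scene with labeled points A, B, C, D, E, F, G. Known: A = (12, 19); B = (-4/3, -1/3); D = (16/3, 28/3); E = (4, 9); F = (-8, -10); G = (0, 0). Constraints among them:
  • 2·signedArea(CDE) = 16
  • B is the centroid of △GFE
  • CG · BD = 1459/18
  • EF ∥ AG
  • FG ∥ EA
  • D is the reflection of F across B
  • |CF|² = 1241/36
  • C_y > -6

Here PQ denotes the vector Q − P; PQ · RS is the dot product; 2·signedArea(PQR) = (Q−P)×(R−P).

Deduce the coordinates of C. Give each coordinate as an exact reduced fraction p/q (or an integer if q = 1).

C = (-14/3, -31/6)

1. C_x = -14/3  [2·signedArea(CDE) = 16 ∩ CG · BD = 1459/18]
2. C_y = -31/6  [2·signedArea(CDE) = 16 ∩ CG · BD = 1459/18]
   → C = (-14/3, -31/6)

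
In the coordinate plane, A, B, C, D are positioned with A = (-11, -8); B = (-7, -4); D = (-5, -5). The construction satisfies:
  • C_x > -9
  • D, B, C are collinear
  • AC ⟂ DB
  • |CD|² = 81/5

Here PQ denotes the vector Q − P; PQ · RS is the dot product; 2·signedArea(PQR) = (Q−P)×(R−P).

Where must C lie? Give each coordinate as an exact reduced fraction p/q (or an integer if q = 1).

1. C_x = -43/5  [D, B, C are collinear ∩ AC ⟂ DB]
2. C_y = -16/5  [D, B, C are collinear ∩ AC ⟂ DB]
   → C = (-43/5, -16/5)

C = (-43/5, -16/5)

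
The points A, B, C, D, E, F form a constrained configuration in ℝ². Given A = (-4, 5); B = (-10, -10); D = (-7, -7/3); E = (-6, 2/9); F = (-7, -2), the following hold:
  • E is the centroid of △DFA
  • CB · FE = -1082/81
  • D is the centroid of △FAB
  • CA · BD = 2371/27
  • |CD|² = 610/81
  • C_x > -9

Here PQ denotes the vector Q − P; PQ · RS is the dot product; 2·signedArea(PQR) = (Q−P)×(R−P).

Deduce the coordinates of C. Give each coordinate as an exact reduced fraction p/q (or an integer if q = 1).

C = (-8, -44/9)

1. C_x = -8  [CB · FE = -1082/81 ∩ CA · BD = 2371/27]
2. C_y = -44/9  [CB · FE = -1082/81 ∩ CA · BD = 2371/27]
   → C = (-8, -44/9)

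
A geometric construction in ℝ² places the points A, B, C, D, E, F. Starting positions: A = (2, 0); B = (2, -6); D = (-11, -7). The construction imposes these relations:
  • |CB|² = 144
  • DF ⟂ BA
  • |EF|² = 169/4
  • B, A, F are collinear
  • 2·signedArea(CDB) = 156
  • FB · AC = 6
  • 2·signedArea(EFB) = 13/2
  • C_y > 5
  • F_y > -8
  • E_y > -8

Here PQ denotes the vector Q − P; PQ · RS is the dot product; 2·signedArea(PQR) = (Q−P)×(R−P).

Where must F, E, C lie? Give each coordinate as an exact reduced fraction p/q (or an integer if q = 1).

C = (2, 6)
E = (-9/2, -7)
F = (2, -7)

1. F_x = 2  [B, A, F are collinear ∩ DF ⟂ BA]
2. F_y = -7  [B, A, F are collinear ∩ DF ⟂ BA]
   → F = (2, -7)
3. E_x = -9/2  [2·signedArea(EFB) = 13/2]
4. E_y = -7  [|EF|² = 169/4]
   → E = (-9/2, -7)
5. C_x = 2  [2·signedArea(CDB) = 156 ∩ FB · AC = 6]
6. C_y = 6  [2·signedArea(CDB) = 156 ∩ FB · AC = 6]
   → C = (2, 6)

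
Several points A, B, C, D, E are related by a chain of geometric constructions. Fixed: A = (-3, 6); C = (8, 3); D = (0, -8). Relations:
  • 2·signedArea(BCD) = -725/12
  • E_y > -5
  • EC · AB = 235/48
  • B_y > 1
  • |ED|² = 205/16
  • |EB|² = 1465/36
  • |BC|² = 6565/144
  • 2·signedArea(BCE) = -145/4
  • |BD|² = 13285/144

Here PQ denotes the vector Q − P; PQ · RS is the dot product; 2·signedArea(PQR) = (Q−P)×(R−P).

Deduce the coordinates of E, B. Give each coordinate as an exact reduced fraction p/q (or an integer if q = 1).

1. B_x = 17/12  [line 11·x + -8·y + -43/12 = 0 ∩ |BD|² = 13285/144]
2. B_y = 3/2  [line 11·x + -8·y + -43/12 = 0 ∩ |BD|² = 13285/144]
   → B = (17/12, 3/2)
3. E_x = -3/4  [EC · AB = 235/48 ∩ 2·signedArea(BCE) = -145/4]
4. E_y = -9/2  [EC · AB = 235/48 ∩ 2·signedArea(BCE) = -145/4]
   → E = (-3/4, -9/2)

B = (17/12, 3/2)
E = (-3/4, -9/2)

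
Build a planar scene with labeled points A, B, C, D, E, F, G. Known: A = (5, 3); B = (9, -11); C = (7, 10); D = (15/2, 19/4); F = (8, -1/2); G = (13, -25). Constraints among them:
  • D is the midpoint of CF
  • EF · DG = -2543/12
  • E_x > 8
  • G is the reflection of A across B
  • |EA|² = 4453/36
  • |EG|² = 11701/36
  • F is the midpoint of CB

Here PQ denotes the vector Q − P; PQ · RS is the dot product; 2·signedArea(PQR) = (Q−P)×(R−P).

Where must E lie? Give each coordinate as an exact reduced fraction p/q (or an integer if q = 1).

1. E_x = 26/3  [line -11/2·x + 119/4·y + 6499/24 = 0 ∩ |EA|² = 4453/36]
2. E_y = -15/2  [line -11/2·x + 119/4·y + 6499/24 = 0 ∩ |EA|² = 4453/36]
   → E = (26/3, -15/2)

E = (26/3, -15/2)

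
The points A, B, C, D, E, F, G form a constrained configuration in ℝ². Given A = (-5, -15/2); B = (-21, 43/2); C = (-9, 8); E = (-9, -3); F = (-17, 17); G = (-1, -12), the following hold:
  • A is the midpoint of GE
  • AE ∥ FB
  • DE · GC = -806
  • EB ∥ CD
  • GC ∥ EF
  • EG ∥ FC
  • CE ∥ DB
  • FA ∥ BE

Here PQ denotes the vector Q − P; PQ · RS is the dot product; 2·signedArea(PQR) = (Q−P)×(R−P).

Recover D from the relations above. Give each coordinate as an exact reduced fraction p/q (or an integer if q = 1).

1. D_x = -21  [CE ∥ DB ∩ EB ∥ CD]
2. D_y = 65/2  [CE ∥ DB ∩ EB ∥ CD]
   → D = (-21, 65/2)

D = (-21, 65/2)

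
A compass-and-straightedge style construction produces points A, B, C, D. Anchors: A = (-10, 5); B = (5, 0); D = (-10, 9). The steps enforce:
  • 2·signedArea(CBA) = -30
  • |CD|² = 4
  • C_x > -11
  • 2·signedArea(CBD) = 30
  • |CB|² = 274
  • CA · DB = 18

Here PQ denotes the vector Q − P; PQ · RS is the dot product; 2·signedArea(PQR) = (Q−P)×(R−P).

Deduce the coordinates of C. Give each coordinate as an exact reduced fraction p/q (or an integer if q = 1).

1. C_x = -10  [2·signedArea(CBD) = 30 ∩ 2·signedArea(CBA) = -30]
2. C_y = 7  [2·signedArea(CBD) = 30 ∩ 2·signedArea(CBA) = -30]
   → C = (-10, 7)

C = (-10, 7)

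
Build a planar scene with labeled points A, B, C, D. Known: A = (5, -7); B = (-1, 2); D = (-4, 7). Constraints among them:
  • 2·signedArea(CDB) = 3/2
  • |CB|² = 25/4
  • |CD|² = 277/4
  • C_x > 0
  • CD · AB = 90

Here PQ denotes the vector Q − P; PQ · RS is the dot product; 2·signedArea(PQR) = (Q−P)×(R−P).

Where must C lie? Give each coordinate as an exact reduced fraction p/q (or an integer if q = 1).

1. C_x = 1/2  [2·signedArea(CDB) = 3/2 ∩ CD · AB = 90]
2. C_y = 0  [2·signedArea(CDB) = 3/2 ∩ CD · AB = 90]
   → C = (1/2, 0)

C = (1/2, 0)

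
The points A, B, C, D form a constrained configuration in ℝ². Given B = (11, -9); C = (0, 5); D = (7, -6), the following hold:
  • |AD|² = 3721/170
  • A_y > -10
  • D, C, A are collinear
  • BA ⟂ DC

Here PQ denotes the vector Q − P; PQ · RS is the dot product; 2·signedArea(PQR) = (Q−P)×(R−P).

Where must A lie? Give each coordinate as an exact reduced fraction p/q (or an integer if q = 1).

1. A_x = 1617/170  [D, C, A are collinear ∩ BA ⟂ DC]
2. A_y = -1691/170  [D, C, A are collinear ∩ BA ⟂ DC]
   → A = (1617/170, -1691/170)

A = (1617/170, -1691/170)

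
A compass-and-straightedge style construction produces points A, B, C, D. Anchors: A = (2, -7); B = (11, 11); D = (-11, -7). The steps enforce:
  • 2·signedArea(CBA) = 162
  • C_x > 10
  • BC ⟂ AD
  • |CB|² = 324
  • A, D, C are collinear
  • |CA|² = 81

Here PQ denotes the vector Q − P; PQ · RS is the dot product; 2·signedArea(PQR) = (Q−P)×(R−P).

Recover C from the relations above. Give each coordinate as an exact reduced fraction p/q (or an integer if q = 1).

1. C_x = 11  [A, D, C are collinear ∩ BC ⟂ AD]
2. C_y = -7  [A, D, C are collinear ∩ BC ⟂ AD]
   → C = (11, -7)

C = (11, -7)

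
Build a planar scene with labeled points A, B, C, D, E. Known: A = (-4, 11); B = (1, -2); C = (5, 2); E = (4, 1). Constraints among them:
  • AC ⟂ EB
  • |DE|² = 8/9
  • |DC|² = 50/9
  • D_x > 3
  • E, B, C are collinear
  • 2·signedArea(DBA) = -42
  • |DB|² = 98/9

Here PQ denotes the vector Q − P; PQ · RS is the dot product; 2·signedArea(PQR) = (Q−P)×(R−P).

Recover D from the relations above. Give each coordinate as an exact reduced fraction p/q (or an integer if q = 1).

1. D_x = 10/3  [line -13·x + -5·y + 45 = 0 ∩ |DC|² = 50/9]
2. D_y = 1/3  [line -13·x + -5·y + 45 = 0 ∩ |DC|² = 50/9]
   → D = (10/3, 1/3)

D = (10/3, 1/3)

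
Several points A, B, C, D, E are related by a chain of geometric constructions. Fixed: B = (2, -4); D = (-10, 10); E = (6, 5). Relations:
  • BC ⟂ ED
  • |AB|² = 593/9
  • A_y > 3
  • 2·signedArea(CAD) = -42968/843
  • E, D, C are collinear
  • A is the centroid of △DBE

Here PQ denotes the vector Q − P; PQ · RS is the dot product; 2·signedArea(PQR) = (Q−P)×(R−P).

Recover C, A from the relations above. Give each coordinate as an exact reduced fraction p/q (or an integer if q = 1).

A = (-2/3, 11/3)
C = (1382/281, 1500/281)

1. C_x = 1382/281  [E, D, C are collinear ∩ BC ⟂ ED]
2. C_y = 1500/281  [E, D, C are collinear ∩ BC ⟂ ED]
   → C = (1382/281, 1500/281)
3. A_x = -2/3  [A is the centroid of △DBE]
4. A_y = 11/3  [A is the centroid of △DBE]
   → A = (-2/3, 11/3)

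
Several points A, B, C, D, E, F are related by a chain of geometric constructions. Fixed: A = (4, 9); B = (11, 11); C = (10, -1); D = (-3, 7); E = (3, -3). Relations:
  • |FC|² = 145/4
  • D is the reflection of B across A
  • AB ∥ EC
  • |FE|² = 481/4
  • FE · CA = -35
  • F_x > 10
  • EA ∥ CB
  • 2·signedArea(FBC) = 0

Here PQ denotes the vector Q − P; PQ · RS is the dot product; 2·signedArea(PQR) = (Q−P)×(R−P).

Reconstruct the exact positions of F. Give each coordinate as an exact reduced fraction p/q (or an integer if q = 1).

1. F_x = 21/2  [2·signedArea(FBC) = 0 ∩ FE · CA = -35]
2. F_y = 5  [2·signedArea(FBC) = 0 ∩ FE · CA = -35]
   → F = (21/2, 5)

F = (21/2, 5)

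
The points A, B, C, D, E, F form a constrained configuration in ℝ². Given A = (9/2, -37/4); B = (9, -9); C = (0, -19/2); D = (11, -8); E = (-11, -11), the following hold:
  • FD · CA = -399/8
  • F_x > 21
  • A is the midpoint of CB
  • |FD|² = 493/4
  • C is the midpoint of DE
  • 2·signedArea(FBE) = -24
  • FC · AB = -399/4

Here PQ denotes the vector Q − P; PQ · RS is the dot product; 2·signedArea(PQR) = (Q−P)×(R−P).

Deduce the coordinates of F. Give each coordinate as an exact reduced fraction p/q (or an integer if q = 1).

1. F_x = 22  [FC · AB = -399/4 ∩ 2·signedArea(FBE) = -24]
2. F_y = -13/2  [FC · AB = -399/4 ∩ 2·signedArea(FBE) = -24]
   → F = (22, -13/2)

F = (22, -13/2)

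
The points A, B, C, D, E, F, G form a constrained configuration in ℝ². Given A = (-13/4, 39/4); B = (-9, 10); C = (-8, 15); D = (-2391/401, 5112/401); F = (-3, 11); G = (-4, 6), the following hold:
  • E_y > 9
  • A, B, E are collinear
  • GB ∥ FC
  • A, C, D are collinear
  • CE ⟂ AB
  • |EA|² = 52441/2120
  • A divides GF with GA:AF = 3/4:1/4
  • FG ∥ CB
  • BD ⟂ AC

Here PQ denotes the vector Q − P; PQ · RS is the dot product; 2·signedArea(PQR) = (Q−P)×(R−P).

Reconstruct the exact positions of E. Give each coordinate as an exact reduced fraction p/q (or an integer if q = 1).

E = (-2178/265, 2641/265)

1. E_x = -2178/265  [A, B, E are collinear ∩ CE ⟂ AB]
2. E_y = 2641/265  [A, B, E are collinear ∩ CE ⟂ AB]
   → E = (-2178/265, 2641/265)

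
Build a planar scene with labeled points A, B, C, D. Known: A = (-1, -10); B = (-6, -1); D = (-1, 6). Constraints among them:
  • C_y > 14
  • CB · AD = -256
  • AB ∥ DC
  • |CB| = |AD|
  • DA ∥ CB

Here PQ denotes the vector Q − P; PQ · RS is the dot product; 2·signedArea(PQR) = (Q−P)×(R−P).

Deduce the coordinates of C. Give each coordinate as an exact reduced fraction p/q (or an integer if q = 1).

1. C_x = -6  [DA ∥ CB ∩ AB ∥ DC]
2. C_y = 15  [DA ∥ CB ∩ AB ∥ DC]
   → C = (-6, 15)

C = (-6, 15)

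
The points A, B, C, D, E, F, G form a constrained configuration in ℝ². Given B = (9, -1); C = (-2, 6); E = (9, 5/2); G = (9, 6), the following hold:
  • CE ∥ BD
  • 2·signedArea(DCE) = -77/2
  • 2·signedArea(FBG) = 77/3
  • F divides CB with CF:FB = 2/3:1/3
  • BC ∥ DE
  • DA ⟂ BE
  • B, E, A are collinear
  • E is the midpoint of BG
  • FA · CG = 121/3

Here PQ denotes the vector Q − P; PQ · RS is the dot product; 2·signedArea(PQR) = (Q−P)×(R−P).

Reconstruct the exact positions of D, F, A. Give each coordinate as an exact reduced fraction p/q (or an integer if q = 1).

1. D_x = 20  [BC ∥ DE ∩ CE ∥ BD]
2. D_y = -9/2  [BC ∥ DE ∩ CE ∥ BD]
   → D = (20, -9/2)
3. F_x = 16/3  [F divides CB with CF:FB = 2/3:1/3]
4. F_y = 4/3  [F divides CB with CF:FB = 2/3:1/3]
   → F = (16/3, 4/3)
5. A_x = 9  [B, E, A are collinear ∩ DA ⟂ BE]
6. A_y = -9/2  [B, E, A are collinear ∩ DA ⟂ BE]
   → A = (9, -9/2)

A = (9, -9/2)
D = (20, -9/2)
F = (16/3, 4/3)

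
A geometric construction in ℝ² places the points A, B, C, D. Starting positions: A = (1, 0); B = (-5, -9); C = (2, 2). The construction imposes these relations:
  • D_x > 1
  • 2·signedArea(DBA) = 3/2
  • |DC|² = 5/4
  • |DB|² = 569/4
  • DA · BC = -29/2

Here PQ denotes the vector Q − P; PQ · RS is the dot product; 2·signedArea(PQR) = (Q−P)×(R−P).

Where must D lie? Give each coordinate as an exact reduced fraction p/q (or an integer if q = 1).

1. D_x = 3/2  [DA · BC = -29/2 ∩ 2·signedArea(DBA) = 3/2]
2. D_y = 1  [DA · BC = -29/2 ∩ 2·signedArea(DBA) = 3/2]
   → D = (3/2, 1)

D = (3/2, 1)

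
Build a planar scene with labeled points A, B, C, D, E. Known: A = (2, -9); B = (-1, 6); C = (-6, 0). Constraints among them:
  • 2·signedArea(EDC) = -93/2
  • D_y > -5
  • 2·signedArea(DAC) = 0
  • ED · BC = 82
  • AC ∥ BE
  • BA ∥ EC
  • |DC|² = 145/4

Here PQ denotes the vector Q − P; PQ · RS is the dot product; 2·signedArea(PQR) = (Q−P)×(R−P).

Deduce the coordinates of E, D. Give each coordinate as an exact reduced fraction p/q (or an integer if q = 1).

1. E_x = -9  [BA ∥ EC ∩ AC ∥ BE]
2. E_y = 15  [BA ∥ EC ∩ AC ∥ BE]
   → E = (-9, 15)
3. D_x = -2  [2·signedArea(DAC) = 0 ∩ ED · BC = 82]
4. D_y = -9/2  [2·signedArea(DAC) = 0 ∩ ED · BC = 82]
   → D = (-2, -9/2)

D = (-2, -9/2)
E = (-9, 15)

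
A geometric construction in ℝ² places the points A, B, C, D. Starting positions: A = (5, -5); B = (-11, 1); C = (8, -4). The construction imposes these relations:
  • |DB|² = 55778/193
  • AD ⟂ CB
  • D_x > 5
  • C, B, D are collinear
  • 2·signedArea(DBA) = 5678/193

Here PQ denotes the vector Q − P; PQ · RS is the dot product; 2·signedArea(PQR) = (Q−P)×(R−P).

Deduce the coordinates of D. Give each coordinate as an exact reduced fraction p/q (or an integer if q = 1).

1. D_x = 1050/193  [C, B, D are collinear ∩ AD ⟂ CB]
2. D_y = -642/193  [C, B, D are collinear ∩ AD ⟂ CB]
   → D = (1050/193, -642/193)

D = (1050/193, -642/193)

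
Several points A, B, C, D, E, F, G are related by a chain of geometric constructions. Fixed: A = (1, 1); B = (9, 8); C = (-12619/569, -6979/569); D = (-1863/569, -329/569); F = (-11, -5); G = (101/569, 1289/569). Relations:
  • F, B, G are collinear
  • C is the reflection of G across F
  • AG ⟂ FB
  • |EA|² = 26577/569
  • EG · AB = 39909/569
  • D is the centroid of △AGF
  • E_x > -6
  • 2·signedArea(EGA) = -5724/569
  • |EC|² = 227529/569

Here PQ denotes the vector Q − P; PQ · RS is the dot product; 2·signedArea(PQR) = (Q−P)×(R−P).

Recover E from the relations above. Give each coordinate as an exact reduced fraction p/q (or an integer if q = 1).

E = (-3079/569, -778/569)

1. E_x = -3079/569  [2·signedArea(EGA) = -5724/569 ∩ EG · AB = 39909/569]
2. E_y = -778/569  [2·signedArea(EGA) = -5724/569 ∩ EG · AB = 39909/569]
   → E = (-3079/569, -778/569)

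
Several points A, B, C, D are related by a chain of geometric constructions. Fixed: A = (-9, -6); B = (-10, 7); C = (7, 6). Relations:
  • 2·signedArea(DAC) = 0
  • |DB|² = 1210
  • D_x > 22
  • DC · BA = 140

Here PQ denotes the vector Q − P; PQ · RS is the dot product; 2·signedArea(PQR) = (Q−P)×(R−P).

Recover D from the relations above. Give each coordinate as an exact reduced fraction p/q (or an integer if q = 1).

1. D_x = 23  [2·signedArea(DAC) = 0 ∩ DC · BA = 140]
2. D_y = 18  [2·signedArea(DAC) = 0 ∩ DC · BA = 140]
   → D = (23, 18)

D = (23, 18)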